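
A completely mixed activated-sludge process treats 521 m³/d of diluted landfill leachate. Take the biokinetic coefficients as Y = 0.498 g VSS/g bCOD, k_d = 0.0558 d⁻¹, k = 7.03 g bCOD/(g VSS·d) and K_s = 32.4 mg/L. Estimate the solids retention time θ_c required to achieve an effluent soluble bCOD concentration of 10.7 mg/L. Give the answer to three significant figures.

θ_c ≈ 1.23 d

Specific growth rate at S = 10.7 mg/L: μ = YkS/(K_s+S) = 0.498·7.03·10.7/(32.4+10.7) = 0.8691 d⁻¹.
1/θ_c = 0.8691 − 0.0558 = 0.8133 d⁻¹, so θ_c = 1.229 d.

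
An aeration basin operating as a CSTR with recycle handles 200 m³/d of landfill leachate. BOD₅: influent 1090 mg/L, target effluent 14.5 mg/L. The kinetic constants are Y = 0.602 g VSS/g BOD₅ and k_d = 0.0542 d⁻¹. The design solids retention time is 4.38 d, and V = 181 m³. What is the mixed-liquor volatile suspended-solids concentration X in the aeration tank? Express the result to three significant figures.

From V·X·(1 + k_d·θ_c) = Y·Q·(S₀ − S)·θ_c: X = 0.602 × 200 × (1090 − 14.5) × 4.38 / [181 × (1 + 0.0542 × 4.38)] = 2532 mg/L.

X ≈ 2530 mg/L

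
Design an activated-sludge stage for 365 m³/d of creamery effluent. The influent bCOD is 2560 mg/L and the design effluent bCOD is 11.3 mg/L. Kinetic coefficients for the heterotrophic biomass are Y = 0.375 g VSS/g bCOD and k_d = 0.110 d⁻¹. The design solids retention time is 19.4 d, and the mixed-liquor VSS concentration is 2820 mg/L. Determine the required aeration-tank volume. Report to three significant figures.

V ≈ 766 m³

Rearranging the biomass balance for a CMAS with decay, V = Y·Q·ΔS·θ_c / [X·(1+k_d θ_c)] = 0.375 × 365 × (2560 − 11.3) × 19.4 / [2820 × (1 + 0.110 × 19.4)] = 6.77×10^6 / 8838 = 765.8 m³.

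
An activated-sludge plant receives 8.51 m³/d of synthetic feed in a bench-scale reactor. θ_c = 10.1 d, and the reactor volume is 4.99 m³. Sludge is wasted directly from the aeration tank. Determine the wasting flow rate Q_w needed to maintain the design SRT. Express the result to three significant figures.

With mixed-liquor wasting, θ_c = V/Q_w, so Q_w = V/θ_c = 4.990/10.1 = 0.4941 m³/d.

Q_w ≈ 0.494 m³/d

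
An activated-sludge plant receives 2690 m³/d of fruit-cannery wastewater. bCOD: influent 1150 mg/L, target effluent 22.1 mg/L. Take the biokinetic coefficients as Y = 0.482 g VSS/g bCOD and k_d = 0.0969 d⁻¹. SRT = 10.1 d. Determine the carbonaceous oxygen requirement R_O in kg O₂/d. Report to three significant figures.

R_O ≈ 1980 kg O₂/d

The observed yield is Y_obs = Y/(1 + k_d·θ_c) = 0.482 / (1 + 0.0969 × 10.1) = 0.482 / 1.979 = 0.2436 g VSS per g bCOD removed.
ΔS = 1150 − 22.1 = 1128 mg/L, so the substrate removal rate is 2690 × 1128/1000 = 3034 kg bCOD/d.
Biomass synthesised: P_X = Y_obs × 3034 = 739.1 kg VSS/d.
Carbonaceous O₂ demand = substrate oxidised − cell-mass equivalent = 3034 − 1.42 × 739.1 = 1985 kg O₂/d.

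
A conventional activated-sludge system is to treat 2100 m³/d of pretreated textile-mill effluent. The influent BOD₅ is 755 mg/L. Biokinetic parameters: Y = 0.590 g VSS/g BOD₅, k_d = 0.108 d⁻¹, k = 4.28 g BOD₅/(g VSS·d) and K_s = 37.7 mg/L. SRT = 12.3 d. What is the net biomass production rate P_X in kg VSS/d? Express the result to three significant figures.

Effluent substrate depends only on kinetics and SRT: S = K_s(1 + k_d θ_c) / [θ_c(Yk − k_d) − 1] = 37.7 × (1 + 0.108 × 12.3) / [12.3 × (0.590 × 4.28 − 0.108) − 1] = 87.78 / 28.73 = 3.055 mg/L.
Observed yield with endogenous decay: Y_obs = Y / (1 + k_d·θ_c) = 0.590 / (1 + 0.108 × 12.3) = 0.590 / 2.328 = 0.2534 g VSS/g BOD₅.
Substrate removed = Q·(S₀ − S) = 2100 m³/d × (755 − 3.06) g/m³ = 1.58×10^6 g/d = 1579 kg/d.
So the net sludge growth is P_X = 0.2534 × 1579 = 400.1 kg VSS/d.

P_X ≈ 400 kg VSS/d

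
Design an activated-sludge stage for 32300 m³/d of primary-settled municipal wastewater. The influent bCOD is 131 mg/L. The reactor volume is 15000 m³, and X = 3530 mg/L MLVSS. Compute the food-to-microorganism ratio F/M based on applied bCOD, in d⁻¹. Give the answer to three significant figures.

F/M ≈ 0.0799 d⁻¹

F/M = Q·S₀ / (V·X) = 32300 × 131 / (15000 × 3530) = 0.07991 g bCOD·(g VSS·d)⁻¹.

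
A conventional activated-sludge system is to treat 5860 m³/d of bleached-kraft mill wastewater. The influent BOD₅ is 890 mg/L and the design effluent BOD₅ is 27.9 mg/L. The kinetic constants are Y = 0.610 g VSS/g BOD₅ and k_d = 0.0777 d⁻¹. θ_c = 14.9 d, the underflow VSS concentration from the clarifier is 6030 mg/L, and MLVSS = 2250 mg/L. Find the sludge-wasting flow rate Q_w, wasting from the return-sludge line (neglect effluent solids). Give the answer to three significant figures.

Steady-state biomass mass balance: V·X·(1 + k_d·θ_c) = Y·Q·(S₀ − S)·θ_c, so V = 0.610 × 5860 × (890 − 27.9) × 14.9 / [2250 × (1 + 0.0777 × 14.9)] = 4.59×10^7 / 4855 = 9458 m³.
Q_w = (V·X)/(θ_c X_r) = 9458 × 2250 / (14.9 × 6030) = 236.8 m³/d.

Q_w ≈ 237 m³/d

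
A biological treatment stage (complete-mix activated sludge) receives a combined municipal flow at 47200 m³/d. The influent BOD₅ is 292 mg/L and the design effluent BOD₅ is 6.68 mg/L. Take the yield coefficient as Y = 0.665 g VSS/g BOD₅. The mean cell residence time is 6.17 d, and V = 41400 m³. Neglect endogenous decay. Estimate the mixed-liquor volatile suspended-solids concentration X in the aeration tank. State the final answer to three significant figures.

X ≈ 1330 mg/L

X = Y·Q·ΔS·θ_c / V = 0.665 × 47200 × (292 − 6.68) × 6.17 / 41400 = 1335 mg/L.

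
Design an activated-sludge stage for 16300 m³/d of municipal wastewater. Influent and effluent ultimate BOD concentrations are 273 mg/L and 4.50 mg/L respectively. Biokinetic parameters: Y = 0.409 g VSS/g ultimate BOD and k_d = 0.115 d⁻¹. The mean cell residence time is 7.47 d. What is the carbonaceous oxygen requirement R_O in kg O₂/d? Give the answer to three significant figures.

Y_obs = Y / (1 + k_d θ_c) = 0.409 / (1 + 0.115 × 7.47) = 0.409 / 1.859 = 0.2200.
Q·(S₀ − S) = 16300 × (273 − 4.50) × 10⁻³ = 4377 kg/d removed.
Net sludge production P_X = 0.2200 × 4377 = 962.9 kg VSS/d.
Carbonaceous O₂ demand = substrate oxidised − cell-mass equivalent = 4377 − 1.42 × 962.9 = 3009 kg O₂/d.

R_O ≈ 3010 kg O₂/d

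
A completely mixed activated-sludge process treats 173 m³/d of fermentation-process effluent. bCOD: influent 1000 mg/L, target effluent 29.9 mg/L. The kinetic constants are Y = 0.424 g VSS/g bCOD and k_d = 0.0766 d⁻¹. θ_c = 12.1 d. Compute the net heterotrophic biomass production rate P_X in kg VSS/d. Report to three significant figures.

Observed yield with endogenous decay: Y_obs = Y / (1 + k_d·θ_c) = 0.424 / (1 + 0.0766 × 12.1) = 0.424 / 1.927 = 0.2200 g VSS/g bCOD.
Mass of bCOD removed per day: Q(S₀ − S) = 173 × 970.1 g/m³ = 167.8 kg/d.
P_X = Y_obs · Q(S₀ − S) = 0.2200 × 167.8 = 36.93 kg VSS/d.

P_X ≈ 36.9 kg VSS/d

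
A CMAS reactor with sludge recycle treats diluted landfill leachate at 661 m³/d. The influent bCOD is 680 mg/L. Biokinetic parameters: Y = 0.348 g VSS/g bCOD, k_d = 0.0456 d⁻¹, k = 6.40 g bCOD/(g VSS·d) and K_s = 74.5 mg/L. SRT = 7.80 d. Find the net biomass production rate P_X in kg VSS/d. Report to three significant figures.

P_X ≈ 114 kg VSS/d

For a completely mixed reactor with recycle the Lawrence–McCarty relation gives S = K_s·(1 + k_d·θ_c) / [θ_c·(Y·k − k_d) − 1] = 74.5 × (1 + 0.0456 × 7.80) / [7.80 × (0.348 × 6.40 − 0.0456) − 1] = 101.0 / 16.02 = 6.306 mg/L.
The observed yield is Y_obs = Y/(1 + k_d·θ_c) = 0.348 / (1 + 0.0456 × 7.80) = 0.348 / 1.356 = 0.2567 g VSS per g bCOD removed.
Mass of bCOD removed per day: Q(S₀ − S) = 661 × 673.7 g/m³ = 445.3 kg/d.
Net biomass production P_X = Y_obs × Q·(S₀ − S) = 0.2567 × 445.3 = 114.3 kg VSS/d.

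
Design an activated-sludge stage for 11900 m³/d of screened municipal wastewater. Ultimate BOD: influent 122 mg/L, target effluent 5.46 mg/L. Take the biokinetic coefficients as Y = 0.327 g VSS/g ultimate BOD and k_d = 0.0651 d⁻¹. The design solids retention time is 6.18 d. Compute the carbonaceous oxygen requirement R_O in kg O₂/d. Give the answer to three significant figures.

R_O ≈ 928 kg O₂/d

The observed yield is Y_obs = Y/(1 + k_d·θ_c) = 0.327 / (1 + 0.0651 × 6.18) = 0.327 / 1.402 = 0.2332 g VSS per g ultimate BOD removed.
Mass of ultimate BOD removed per day: Q(S₀ − S) = 11900 × 116.5 g/m³ = 1387 kg/d.
P_X = Y_obs·Q·(S₀ − S) = 0.2332 × 1387 = 323.4 kg VSS/d.
R_O = Q·ΔS − 1.42 P_X = 1387 − 459.2 = 927.6 kg O₂/d.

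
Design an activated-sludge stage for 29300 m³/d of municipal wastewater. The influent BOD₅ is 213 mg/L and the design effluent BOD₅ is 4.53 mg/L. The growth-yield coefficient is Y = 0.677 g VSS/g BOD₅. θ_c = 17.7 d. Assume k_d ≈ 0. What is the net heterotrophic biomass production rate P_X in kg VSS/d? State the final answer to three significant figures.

With endogenous decay neglected, the observed yield equals the true yield: Y_obs = Y = 0.677 g VSS/g BOD₅.
ΔS = 213 − 4.53 = 208.5 mg/L, so the substrate removal rate is 29300 × 208.5/1000 = 6108 kg BOD₅/d.
Net biomass production P_X = Y_obs × Q·(S₀ − S) = 0.6770 × 6108 = 4135 kg VSS/d.

P_X ≈ 4140 kg VSS/d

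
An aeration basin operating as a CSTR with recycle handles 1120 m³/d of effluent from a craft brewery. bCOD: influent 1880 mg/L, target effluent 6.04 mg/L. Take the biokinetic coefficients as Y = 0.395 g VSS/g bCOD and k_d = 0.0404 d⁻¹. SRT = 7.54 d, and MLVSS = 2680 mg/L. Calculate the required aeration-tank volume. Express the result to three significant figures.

From the SRT design equation V = Y Q (S₀−S) θ_c / [X (1 + k_d θ_c)] = 0.395 × 1120 × (1880 − 6.04) × 7.54 / [2680 × (1 + 0.0404 × 7.54)] = 6.25×10^6 / 3496 = 1788 m³.

V ≈ 1790 m³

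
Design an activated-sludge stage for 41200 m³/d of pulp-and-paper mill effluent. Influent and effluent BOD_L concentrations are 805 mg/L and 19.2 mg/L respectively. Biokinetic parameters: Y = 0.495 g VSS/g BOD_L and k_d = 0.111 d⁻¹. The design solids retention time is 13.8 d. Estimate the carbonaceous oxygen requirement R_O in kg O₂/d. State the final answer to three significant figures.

Correct the yield for decay: Y_obs = Y/(1 + k_d θ_c) = 0.495 / (1 + 0.111 × 13.8) = 0.495 / 2.532 = 0.1955.
Mass of BOD_L removed per day: Q(S₀ − S) = 41200 × 785.8 g/m³ = 32375 kg/d.
Net sludge production P_X = 0.1955 × 32375 = 6330 kg VSS/d.
R_O = Q·(S₀ − S) − 1.42·P_X = 32375 − 1.42 × 6330 = 23387 kg O₂/d.

R_O ≈ 23400 kg O₂/d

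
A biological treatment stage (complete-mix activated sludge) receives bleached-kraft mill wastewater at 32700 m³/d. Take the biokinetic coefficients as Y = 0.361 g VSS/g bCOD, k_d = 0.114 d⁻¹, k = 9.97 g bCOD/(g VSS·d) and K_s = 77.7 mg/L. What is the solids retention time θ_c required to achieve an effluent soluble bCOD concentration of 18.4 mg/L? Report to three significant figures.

θ_c ≈ 1.74 d

Specific growth rate at S = 18.4 mg/L: μ = YkS/(K_s+S) = 0.361·9.97·18.4/(77.7+18.4) = 0.6891 d⁻¹.
Then 1/θ_c = μ − k_d = 0.6891 − 0.114 = 0.5751 d⁻¹, giving θ_c = 1.739 d.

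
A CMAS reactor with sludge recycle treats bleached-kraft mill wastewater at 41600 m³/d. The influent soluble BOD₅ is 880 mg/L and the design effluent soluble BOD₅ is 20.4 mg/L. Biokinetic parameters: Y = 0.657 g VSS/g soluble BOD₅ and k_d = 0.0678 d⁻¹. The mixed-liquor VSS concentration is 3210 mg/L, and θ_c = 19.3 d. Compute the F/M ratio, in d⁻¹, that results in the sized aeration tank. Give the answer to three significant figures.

Steady-state biomass mass balance: V·X·(1 + k_d·θ_c) = Y·Q·(S₀ − S)·θ_c, so V = 0.657 × 41600 × (880 − 20.4) × 19.3 / [3210 × (1 + 0.0678 × 19.3)] = 4.53×10^8 / 7410 = 61189 m³.
Food-to-microorganism ratio F/M = Q S₀ / (V X) = 41600 × 880 / (61189 × 3210) = 0.1864 d⁻¹.

F/M ≈ 0.186 d⁻¹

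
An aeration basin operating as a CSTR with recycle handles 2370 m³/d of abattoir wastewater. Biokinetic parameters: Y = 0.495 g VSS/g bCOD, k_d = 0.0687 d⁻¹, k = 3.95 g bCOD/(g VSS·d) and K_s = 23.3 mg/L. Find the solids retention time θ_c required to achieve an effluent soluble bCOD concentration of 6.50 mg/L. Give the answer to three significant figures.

Specific growth rate at S = 6.50 mg/L: μ = YkS/(K_s+S) = 0.495·3.95·6.50/(23.3+6.50) = 0.4265 d⁻¹.
1/θ_c = 0.4265 − 0.0687 = 0.3578 d⁻¹, so θ_c = 2.795 d.

θ_c ≈ 2.80 d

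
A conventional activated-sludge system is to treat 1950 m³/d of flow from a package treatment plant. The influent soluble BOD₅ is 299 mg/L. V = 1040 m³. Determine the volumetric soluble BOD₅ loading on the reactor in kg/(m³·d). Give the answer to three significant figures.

L_v ≈ 0.561 kg soluble BOD₅/(m³·d)

Applied soluble BOD₅ load per unit volume = Q·S₀/V = (1950 × 299/1000)/1040 = 0.5606 kg soluble BOD₅·m⁻³·d⁻¹.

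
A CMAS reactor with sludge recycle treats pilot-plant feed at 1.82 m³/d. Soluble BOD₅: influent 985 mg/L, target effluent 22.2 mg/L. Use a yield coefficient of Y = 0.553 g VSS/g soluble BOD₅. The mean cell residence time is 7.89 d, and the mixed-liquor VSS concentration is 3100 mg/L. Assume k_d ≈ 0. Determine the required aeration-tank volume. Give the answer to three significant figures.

V ≈ 2.47 m³

With k_d = 0 the design equation reduces to V = Y Q (S₀−S) θ_c / X = 0.553 × 1.82 × (985 − 22.2) × 7.89 / 3100 = 2.466 m³.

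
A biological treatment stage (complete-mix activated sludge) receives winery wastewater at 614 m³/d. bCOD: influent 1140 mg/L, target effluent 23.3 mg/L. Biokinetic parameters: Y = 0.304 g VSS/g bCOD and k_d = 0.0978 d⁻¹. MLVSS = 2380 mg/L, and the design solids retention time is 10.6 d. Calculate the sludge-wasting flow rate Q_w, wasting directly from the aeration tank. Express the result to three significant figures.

Q_w ≈ 43.0 m³/d

From the SRT design equation V = Y Q (S₀−S) θ_c / [X (1 + k_d θ_c)] = 0.304 × 614 × (1140 − 23.3) × 10.6 / [2380 × (1 + 0.0978 × 10.6)] = 2.21×10^6 / 4847 = 455.8 m³.
For wasting at MLVSS concentration, Q_w = V/θ_c = 455.8/10.6 = 43.00 m³/d.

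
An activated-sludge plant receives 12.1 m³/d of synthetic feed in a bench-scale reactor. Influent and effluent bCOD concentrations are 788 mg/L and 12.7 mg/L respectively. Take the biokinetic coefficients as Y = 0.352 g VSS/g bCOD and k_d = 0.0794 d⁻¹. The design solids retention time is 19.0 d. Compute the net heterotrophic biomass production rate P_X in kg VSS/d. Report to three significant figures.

Y_obs = Y / (1 + k_d θ_c) = 0.352 / (1 + 0.0794 × 19.0) = 0.352 / 2.509 = 0.1403.
ΔS = 788 − 12.7 = 775.3 mg/L, so the substrate removal rate is 12.1 × 775.3/1000 = 9.381 kg bCOD/d.
Biomass produced: P_X = Y_obs·Q·ΔS = 0.1403 × 9.381 ≈ 1.316 kg VSS/d.

P_X ≈ 1.32 kg VSS/d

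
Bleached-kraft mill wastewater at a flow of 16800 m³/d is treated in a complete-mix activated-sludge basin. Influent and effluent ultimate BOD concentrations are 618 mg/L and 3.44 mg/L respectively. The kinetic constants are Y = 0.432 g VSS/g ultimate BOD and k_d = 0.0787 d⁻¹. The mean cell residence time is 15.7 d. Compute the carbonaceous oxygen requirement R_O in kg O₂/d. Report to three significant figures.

Observed yield with endogenous decay: Y_obs = Y / (1 + k_d·θ_c) = 0.432 / (1 + 0.0787 × 15.7) = 0.432 / 2.236 = 0.1932 g VSS/g ultimate BOD.
Q·(S₀ − S) = 16800 × (618 − 3.44) × 10⁻³ = 10325 kg/d removed.
P_X = Y_obs·Q·(S₀ − S) = 0.1932 × 10325 = 1995 kg VSS/d.
Carbonaceous O₂ demand = substrate oxidised − cell-mass equivalent = 10325 − 1.42 × 1995 = 7492 kg O₂/d.

R_O ≈ 7490 kg O₂/d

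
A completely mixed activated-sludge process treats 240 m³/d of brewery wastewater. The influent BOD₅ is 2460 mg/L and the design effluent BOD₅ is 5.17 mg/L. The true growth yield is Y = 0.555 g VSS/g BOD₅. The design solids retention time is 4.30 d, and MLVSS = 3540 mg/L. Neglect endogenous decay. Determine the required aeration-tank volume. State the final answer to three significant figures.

Biomass mass balance (decay neglected): V·X = Y·Q·(S₀ − S)·θ_c, so V = 0.555 × 240 × (2460 − 5.17) × 4.30 / 3540 = 397.2 m³.

V ≈ 397 m³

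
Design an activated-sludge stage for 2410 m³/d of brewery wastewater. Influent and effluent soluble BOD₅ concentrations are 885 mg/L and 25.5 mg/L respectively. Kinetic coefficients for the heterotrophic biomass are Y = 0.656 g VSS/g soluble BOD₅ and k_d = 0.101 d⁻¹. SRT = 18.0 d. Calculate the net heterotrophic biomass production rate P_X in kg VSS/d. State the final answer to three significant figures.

P_X ≈ 482 kg VSS/d

Observed yield with endogenous decay: Y_obs = Y / (1 + k_d·θ_c) = 0.656 / (1 + 0.101 × 18.0) = 0.656 / 2.818 = 0.2328 g VSS/g soluble BOD₅.
Substrate removed = Q·(S₀ − S) = 2410 m³/d × (885 − 25.5) g/m³ = 2.07×10^6 g/d = 2071 kg/d.
Net biomass production P_X = Y_obs × Q·(S₀ − S) = 0.2328 × 2071 = 482.2 kg VSS/d.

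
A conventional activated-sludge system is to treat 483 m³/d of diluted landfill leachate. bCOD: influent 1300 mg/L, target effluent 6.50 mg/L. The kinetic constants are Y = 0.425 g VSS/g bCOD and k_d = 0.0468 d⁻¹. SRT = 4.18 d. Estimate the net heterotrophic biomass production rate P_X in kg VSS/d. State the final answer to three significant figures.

The observed yield is Y_obs = Y/(1 + k_d·θ_c) = 0.425 / (1 + 0.0468 × 4.18) = 0.425 / 1.196 = 0.3555 g VSS per g bCOD removed.
Mass of bCOD removed per day: Q(S₀ − S) = 483 × 1294 g/m³ = 624.8 kg/d.
Net biomass production P_X = Y_obs × Q·(S₀ − S) = 0.3555 × 624.8 = 222.1 kg VSS/d.

P_X ≈ 222 kg VSS/d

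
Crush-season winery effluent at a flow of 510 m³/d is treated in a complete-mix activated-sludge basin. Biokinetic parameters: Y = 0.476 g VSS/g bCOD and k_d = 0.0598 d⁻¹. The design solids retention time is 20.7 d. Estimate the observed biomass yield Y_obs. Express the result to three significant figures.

Observed yield with endogenous decay: Y_obs = Y / (1 + k_d·θ_c) = 0.476 / (1 + 0.0598 × 20.7) = 0.476 / 2.238 = 0.2127 g VSS/g bCOD.

Y_obs ≈ 0.213 g VSS/g bCOD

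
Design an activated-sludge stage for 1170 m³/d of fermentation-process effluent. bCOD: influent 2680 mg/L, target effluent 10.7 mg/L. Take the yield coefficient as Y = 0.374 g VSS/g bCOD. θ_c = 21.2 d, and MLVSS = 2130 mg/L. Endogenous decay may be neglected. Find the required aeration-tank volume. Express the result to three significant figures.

V ≈ 11600 m³

V·X = Y·Q·ΔS·θ_c gives V = 0.374 × 1170 × (2680 − 10.7) × 21.2 / 2130 = 11625 m³.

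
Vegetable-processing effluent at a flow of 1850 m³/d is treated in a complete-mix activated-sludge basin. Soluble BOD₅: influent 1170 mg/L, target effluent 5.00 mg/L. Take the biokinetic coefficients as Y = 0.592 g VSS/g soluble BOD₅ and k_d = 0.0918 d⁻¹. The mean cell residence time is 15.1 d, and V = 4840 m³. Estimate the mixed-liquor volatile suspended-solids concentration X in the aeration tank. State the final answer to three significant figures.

X = Y·Q·ΔS·θ_c / [V·(1 + k_d θ_c)] = 0.592 × 1850 × (1170 − 5.00) × 15.1 / [4840 × (1 + 0.0918 × 15.1)] = 1668 mg/L.

X ≈ 1670 mg/L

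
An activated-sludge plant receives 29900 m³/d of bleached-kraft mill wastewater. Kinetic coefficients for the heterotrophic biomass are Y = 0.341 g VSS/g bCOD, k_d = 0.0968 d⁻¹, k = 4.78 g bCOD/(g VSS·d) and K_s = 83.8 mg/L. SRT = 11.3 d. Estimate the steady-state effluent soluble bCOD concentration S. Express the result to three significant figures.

S ≈ 10.7 mg/L

Effluent substrate depends only on kinetics and SRT: S = K_s(1 + k_d θ_c) / [θ_c(Yk − k_d) − 1] = 83.8 × (1 + 0.0968 × 11.3) / [11.3 × (0.341 × 4.78 − 0.0968) − 1] = 175.5 / 16.32 = 10.75 mg/L.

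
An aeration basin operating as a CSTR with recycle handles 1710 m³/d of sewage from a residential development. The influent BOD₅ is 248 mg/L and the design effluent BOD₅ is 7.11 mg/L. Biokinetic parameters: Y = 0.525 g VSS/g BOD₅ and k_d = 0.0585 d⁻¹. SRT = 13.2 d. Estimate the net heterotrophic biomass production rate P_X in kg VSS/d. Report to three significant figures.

Correct the yield for decay: Y_obs = Y/(1 + k_d θ_c) = 0.525 / (1 + 0.0585 × 13.2) = 0.525 / 1.772 = 0.2962.
Q·(S₀ − S) = 1710 × (248 − 7.11) × 10⁻³ = 411.9 kg/d removed.
So the net sludge growth is P_X = 0.2962 × 411.9 = 122.0 kg VSS/d.

P_X ≈ 122 kg VSS/d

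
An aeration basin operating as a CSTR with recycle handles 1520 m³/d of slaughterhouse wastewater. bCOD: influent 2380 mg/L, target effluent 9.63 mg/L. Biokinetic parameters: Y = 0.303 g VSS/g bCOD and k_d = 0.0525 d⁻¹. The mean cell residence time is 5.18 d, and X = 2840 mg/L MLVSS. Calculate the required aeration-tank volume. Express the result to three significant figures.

Steady-state biomass mass balance: V·X·(1 + k_d·θ_c) = Y·Q·(S₀ − S)·θ_c, so V = 0.303 × 1520 × (2380 − 9.63) × 5.18 / [2840 × (1 + 0.0525 × 5.18)] = 5.65×10^6 / 3612 = 1565 m³.

V ≈ 1570 m³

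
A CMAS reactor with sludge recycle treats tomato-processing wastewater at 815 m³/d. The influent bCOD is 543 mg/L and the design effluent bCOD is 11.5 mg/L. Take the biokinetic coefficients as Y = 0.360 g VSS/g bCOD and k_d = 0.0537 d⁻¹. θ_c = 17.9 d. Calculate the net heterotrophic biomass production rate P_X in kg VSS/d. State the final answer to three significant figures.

P_X ≈ 79.5 kg VSS/d

Observed yield with endogenous decay: Y_obs = Y / (1 + k_d·θ_c) = 0.360 / (1 + 0.0537 × 17.9) = 0.360 / 1.961 = 0.1836 g VSS/g bCOD.
Q·(S₀ − S) = 815 × (543 − 11.5) × 10⁻³ = 433.2 kg/d removed.
Biomass produced: P_X = Y_obs·Q·ΔS = 0.1836 × 433.2 ≈ 79.51 kg VSS/d.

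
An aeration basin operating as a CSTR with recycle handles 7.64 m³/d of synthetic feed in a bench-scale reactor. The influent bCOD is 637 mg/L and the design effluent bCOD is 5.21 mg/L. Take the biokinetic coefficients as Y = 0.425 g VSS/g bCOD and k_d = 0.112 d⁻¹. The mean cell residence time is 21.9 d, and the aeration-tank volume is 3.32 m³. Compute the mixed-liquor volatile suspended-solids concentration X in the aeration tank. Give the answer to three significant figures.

X ≈ 3920 mg/L

X = Y·Q·ΔS·θ_c / [V·(1 + k_d θ_c)] = 0.425 × 7.64 × (637 − 5.21) × 21.9 / [3.32 × (1 + 0.112 × 21.9)] = 3919 mg/L.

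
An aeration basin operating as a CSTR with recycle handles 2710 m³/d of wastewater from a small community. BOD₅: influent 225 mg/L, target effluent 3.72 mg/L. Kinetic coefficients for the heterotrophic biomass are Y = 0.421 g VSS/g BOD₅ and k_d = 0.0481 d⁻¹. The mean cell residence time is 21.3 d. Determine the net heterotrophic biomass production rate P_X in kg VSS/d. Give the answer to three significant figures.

Observed yield with endogenous decay: Y_obs = Y / (1 + k_d·θ_c) = 0.421 / (1 + 0.0481 × 21.3) = 0.421 / 2.025 = 0.2079 g VSS/g BOD₅.
Q·(S₀ − S) = 2710 × (225 − 3.72) × 10⁻³ = 599.7 kg/d removed.
Net biomass production P_X = Y_obs × Q·(S₀ − S) = 0.2079 × 599.7 = 124.7 kg VSS/d.

P_X ≈ 125 kg VSS/d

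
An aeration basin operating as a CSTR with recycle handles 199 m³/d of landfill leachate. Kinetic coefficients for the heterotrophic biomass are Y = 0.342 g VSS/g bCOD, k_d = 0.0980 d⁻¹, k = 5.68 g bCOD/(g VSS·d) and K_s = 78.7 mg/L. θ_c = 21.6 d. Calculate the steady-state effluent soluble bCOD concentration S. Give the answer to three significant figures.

S ≈ 6.32 mg/L

Effluent substrate depends only on kinetics and SRT: S = K_s(1 + k_d θ_c) / [θ_c(Yk − k_d) − 1] = 78.7 × (1 + 0.0980 × 21.6) / [21.6 × (0.342 × 5.68 − 0.0980) − 1] = 245.3 / 38.84 = 6.315 mg/L.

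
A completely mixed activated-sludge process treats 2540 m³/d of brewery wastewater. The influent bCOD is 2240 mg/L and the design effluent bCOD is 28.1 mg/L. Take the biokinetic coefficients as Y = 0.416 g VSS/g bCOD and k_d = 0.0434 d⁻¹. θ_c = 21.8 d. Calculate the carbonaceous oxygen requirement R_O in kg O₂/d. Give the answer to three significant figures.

R_O ≈ 3910 kg O₂/d

The observed yield is Y_obs = Y/(1 + k_d·θ_c) = 0.416 / (1 + 0.0434 × 21.8) = 0.416 / 1.946 = 0.2138 g VSS per g bCOD removed.
Q·(S₀ − S) = 2540 × (2240 − 28.1) × 10⁻³ = 5618 kg/d removed.
P_X = Y_obs·Q·(S₀ − S) = 0.2138 × 5618 = 1201 kg VSS/d.
Carbonaceous O₂ demand = substrate oxidised − cell-mass equivalent = 5618 − 1.42 × 1201 = 3913 kg O₂/d.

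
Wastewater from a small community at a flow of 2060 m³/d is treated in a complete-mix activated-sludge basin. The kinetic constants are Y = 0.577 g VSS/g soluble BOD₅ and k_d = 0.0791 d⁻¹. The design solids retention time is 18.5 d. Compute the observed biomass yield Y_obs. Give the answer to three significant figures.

Observed yield with endogenous decay: Y_obs = Y / (1 + k_d·θ_c) = 0.577 / (1 + 0.0791 × 18.5) = 0.577 / 2.463 = 0.2342 g VSS/g soluble BOD₅.

Y_obs ≈ 0.234 g VSS/g soluble BOD₅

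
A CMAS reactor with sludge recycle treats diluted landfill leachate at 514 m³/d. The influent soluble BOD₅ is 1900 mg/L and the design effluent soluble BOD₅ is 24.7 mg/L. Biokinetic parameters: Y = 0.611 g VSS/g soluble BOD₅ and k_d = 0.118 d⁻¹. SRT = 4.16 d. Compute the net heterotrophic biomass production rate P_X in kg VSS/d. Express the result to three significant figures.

P_X ≈ 395 kg VSS/d

Observed yield with endogenous decay: Y_obs = Y / (1 + k_d·θ_c) = 0.611 / (1 + 0.118 × 4.16) = 0.611 / 1.491 = 0.4098 g VSS/g soluble BOD₅.
Q·(S₀ − S) = 514 × (1900 − 24.7) × 10⁻³ = 963.9 kg/d removed.
So the net sludge growth is P_X = 0.4098 × 963.9 = 395.0 kg VSS/d.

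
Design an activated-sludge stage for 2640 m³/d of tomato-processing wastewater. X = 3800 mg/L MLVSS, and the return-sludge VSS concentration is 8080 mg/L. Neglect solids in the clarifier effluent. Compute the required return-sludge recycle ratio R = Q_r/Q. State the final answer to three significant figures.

R ≈ 0.888

Solids balance on the clarifier gives (1+R)X = R·X_r, so R = X/(X_r − X) = 3800 / (8080 − 3800) = 0.8879.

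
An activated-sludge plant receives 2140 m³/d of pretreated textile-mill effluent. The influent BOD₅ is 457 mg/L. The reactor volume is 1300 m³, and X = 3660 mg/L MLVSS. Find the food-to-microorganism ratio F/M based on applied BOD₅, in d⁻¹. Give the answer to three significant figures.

F/M ≈ 0.206 d⁻¹

Food-to-microorganism ratio F/M = Q S₀ / (V X) = 2140 × 457 / (1300 × 3660) = 0.2055 d⁻¹.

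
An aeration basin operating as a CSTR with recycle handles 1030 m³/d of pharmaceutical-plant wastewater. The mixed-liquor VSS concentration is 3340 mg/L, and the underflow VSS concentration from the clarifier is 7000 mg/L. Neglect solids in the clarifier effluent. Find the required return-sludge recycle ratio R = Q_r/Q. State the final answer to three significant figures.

Mass balance around the secondary clarifier (neglecting effluent solids): R = X / (X_r − X) = 3340 / (7000 − 3340) = 0.9126.

R ≈ 0.913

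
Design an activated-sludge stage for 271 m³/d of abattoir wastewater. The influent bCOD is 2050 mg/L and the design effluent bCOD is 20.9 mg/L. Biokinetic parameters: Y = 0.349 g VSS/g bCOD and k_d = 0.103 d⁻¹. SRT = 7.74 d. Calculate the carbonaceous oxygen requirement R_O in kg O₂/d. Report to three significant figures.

R_O ≈ 398 kg O₂/d

Y_obs = Y / (1 + k_d θ_c) = 0.349 / (1 + 0.103 × 7.74) = 0.349 / 1.797 = 0.1942.
Q·(S₀ − S) = 271 × (2050 − 20.9) × 10⁻³ = 549.9 kg/d removed.
Biomass synthesised: P_X = Y_obs × 549.9 = 106.8 kg VSS/d.
Carbonaceous O₂ demand = substrate oxidised − cell-mass equivalent = 549.9 − 1.42 × 106.8 = 398.3 kg O₂/d.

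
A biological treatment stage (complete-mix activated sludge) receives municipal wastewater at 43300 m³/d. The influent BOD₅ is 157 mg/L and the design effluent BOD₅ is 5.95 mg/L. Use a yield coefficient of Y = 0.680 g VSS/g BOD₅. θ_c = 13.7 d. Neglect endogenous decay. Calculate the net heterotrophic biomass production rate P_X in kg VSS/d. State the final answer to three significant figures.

Since k_d ≈ 0, Y_obs = Y = 0.680 g VSS/g BOD₅.
Q·(S₀ − S) = 43300 × (157 − 5.95) × 10⁻³ = 6540 kg/d removed.
Biomass produced: P_X = Y_obs·Q·ΔS = 0.6800 × 6540 ≈ 4448 kg VSS/d.

P_X ≈ 4450 kg VSS/d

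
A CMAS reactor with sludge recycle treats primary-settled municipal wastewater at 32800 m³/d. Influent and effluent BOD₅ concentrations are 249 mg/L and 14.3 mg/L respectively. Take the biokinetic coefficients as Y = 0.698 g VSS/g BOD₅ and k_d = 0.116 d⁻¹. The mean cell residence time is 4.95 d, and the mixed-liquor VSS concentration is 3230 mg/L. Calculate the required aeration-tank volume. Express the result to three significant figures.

V ≈ 5230 m³

From the SRT design equation V = Y Q (S₀−S) θ_c / [X (1 + k_d θ_c)] = 0.698 × 32800 × (249 − 14.3) × 4.95 / [3230 × (1 + 0.116 × 4.95)] = 2.66×10^7 / 5085 = 5231 m³.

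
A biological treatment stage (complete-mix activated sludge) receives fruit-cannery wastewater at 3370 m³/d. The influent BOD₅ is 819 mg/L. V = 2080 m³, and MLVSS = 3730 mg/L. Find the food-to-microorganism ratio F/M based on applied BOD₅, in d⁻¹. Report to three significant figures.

F/M ≈ 0.356 d⁻¹

F/M = Q·S₀ / (V·X) = 3370 × 819 / (2080 × 3730) = 0.3557 g BOD₅·(g VSS·d)⁻¹.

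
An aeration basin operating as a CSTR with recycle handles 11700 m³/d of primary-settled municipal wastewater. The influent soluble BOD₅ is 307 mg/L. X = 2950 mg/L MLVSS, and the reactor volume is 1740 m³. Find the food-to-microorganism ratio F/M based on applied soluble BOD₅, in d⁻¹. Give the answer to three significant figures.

F/M ≈ 0.700 d⁻¹

F/M = applied load / biomass = Q·S₀/(V·X) = 11700 × 307 / (1740 × 2950) = 0.6998 d⁻¹.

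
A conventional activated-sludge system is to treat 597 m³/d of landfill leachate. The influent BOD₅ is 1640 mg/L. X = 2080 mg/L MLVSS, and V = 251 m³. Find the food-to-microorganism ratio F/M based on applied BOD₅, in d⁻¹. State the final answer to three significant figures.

F/M = applied load / biomass = Q·S₀/(V·X) = 597 × 1640 / (251.0 × 2080) = 1.875 d⁻¹.

F/M ≈ 1.88 d⁻¹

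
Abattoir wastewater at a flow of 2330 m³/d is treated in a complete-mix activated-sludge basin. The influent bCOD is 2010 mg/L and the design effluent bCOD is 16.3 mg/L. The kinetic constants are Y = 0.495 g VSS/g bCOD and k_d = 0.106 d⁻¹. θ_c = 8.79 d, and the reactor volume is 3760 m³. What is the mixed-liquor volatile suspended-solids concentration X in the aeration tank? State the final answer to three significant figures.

X ≈ 2780 mg/L

Solving the biomass balance for X: X = Y Q (S₀−S) θ_c / [V (1+k_d θ_c)] = 0.495 × 2330 × (2010 − 16.3) × 8.79 / [3760 × (1 + 0.106 × 8.79)] = 2783 mg/L.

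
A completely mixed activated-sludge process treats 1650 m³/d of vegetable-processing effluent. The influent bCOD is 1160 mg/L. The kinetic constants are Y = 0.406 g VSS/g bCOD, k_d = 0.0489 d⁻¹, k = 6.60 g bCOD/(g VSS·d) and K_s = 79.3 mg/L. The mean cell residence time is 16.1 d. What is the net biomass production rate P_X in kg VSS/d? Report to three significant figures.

P_X ≈ 433 kg VSS/d

From the Monod/SRT balance for a CMAS, S = K_s·(1+k_d θ_c)/[θ_c·(Y k − k_d) − 1] = 79.3 × (1 + 0.0489 × 16.1) / [16.1 × (0.406 × 6.60 − 0.0489) − 1] = 141.7 / 41.35 = 3.427 mg/L.
Correct the yield for decay: Y_obs = Y/(1 + k_d θ_c) = 0.406 / (1 + 0.0489 × 16.1) = 0.406 / 1.787 = 0.2272.
Substrate removed = Q·(S₀ − S) = 1650 m³/d × (1160 − 3.43) g/m³ = 1.91×10^6 g/d = 1908 kg/d.
P_X = Y_obs · Q(S₀ − S) = 0.2272 × 1908 = 433.5 kg VSS/d.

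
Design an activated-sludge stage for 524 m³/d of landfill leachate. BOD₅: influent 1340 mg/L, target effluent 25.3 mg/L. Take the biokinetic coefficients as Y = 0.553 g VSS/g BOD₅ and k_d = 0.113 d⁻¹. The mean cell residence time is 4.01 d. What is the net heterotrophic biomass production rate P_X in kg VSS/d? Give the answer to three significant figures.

Correct the yield for decay: Y_obs = Y/(1 + k_d θ_c) = 0.553 / (1 + 0.113 × 4.01) = 0.553 / 1.453 = 0.3806.
Q·(S₀ − S) = 524 × (1340 − 25.3) × 10⁻³ = 688.9 kg/d removed.
Net biomass production P_X = Y_obs × Q·(S₀ − S) = 0.3806 × 688.9 = 262.2 kg VSS/d.

P_X ≈ 262 kg VSS/d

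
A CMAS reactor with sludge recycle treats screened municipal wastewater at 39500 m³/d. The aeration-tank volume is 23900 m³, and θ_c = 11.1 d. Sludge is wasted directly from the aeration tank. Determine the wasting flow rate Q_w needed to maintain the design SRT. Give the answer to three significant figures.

Q_w ≈ 2150 m³/d

With mixed-liquor wasting, θ_c = V/Q_w, so Q_w = V/θ_c = 23900/11.1 = 2153 m³/d.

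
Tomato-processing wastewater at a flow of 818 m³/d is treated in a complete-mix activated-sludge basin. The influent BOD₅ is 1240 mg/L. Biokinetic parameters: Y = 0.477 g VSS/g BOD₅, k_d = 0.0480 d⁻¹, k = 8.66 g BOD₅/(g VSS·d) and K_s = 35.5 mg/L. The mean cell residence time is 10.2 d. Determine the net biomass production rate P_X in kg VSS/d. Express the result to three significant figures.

For a completely mixed reactor with recycle the Lawrence–McCarty relation gives S = K_s·(1 + k_d·θ_c) / [θ_c·(Y·k − k_d) − 1] = 35.5 × (1 + 0.0480 × 10.2) / [10.2 × (0.477 × 8.66 − 0.0480) − 1] = 52.88 / 40.64 = 1.301 mg/L.
Observed yield with endogenous decay: Y_obs = Y / (1 + k_d·θ_c) = 0.477 / (1 + 0.0480 × 10.2) = 0.477 / 1.490 = 0.3202 g VSS/g BOD₅.
Mass of BOD₅ removed per day: Q(S₀ − S) = 818 × 1239 g/m³ = 1013 kg/d.
P_X = Y_obs · Q(S₀ − S) = 0.3202 × 1013 = 324.5 kg VSS/d.

P_X ≈ 324 kg VSS/d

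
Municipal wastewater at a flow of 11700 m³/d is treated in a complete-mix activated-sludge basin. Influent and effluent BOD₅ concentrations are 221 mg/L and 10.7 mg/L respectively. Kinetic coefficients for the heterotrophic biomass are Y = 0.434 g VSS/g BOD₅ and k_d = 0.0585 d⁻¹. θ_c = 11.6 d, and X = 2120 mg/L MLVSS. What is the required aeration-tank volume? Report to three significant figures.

Steady-state biomass mass balance: V·X·(1 + k_d·θ_c) = Y·Q·(S₀ − S)·θ_c, so V = 0.434 × 11700 × (221 − 10.7) × 11.6 / [2120 × (1 + 0.0585 × 11.6)] = 1.24×10^7 / 3559 = 3481 m³.

V ≈ 3480 m³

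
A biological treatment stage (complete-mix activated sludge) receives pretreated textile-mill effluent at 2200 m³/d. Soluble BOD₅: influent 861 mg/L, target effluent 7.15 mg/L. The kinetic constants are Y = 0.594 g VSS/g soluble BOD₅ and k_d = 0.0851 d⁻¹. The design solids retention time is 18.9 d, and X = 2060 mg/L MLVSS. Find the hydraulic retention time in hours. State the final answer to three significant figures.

Rearranging the biomass balance for a CMAS with decay, V = Y·Q·ΔS·θ_c / [X·(1+k_d θ_c)] = 0.594 × 2200 × (861 − 7.15) × 18.9 / [2060 × (1 + 0.0851 × 18.9)] = 2.11×10^7 / 5373 = 3925 m³.
τ = V/Q = 3925/2200 = 1.784 d, or 42.82 h.

τ ≈ 42.8 h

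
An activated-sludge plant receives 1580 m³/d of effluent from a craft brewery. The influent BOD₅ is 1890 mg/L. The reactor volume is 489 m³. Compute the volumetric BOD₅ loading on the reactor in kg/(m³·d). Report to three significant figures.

Applied BOD₅ load per unit volume = Q·S₀/V = (1580 × 1890/1000)/489.0 = 6.107 kg BOD₅·m⁻³·d⁻¹.

L_v ≈ 6.11 kg BOD₅/(m³·d)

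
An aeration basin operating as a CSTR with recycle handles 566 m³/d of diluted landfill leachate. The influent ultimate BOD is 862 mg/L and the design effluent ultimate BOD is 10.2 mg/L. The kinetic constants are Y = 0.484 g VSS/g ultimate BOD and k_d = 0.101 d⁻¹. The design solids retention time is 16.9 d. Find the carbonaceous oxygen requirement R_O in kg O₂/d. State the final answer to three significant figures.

R_O ≈ 360 kg O₂/d

Y_obs = Y / (1 + k_d θ_c) = 0.484 / (1 + 0.101 × 16.9) = 0.484 / 2.707 = 0.1788.
Mass of ultimate BOD removed per day: Q(S₀ − S) = 566 × 851.8 g/m³ = 482.1 kg/d.
Net sludge production P_X = 0.1788 × 482.1 = 86.20 kg VSS/d.
Carbonaceous O₂ demand = substrate oxidised − cell-mass equivalent = 482.1 − 1.42 × 86.20 = 359.7 kg O₂/d.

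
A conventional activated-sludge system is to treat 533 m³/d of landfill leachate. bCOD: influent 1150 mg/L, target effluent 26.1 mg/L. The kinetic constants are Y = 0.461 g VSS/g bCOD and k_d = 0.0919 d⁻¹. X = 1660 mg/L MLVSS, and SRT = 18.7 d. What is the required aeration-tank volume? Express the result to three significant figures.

From the SRT design equation V = Y Q (S₀−S) θ_c / [X (1 + k_d θ_c)] = 0.461 × 533 × (1150 − 26.1) × 18.7 / [1660 × (1 + 0.0919 × 18.7)] = 5.16×10^6 / 4513 = 1144 m³.

V ≈ 1140 m³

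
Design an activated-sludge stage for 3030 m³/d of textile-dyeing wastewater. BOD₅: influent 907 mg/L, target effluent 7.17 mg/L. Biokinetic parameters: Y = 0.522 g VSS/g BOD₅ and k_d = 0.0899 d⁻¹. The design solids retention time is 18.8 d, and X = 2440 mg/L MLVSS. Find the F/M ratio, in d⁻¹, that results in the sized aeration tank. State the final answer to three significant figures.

F/M ≈ 0.276 d⁻¹

Steady-state biomass mass balance: V·X·(1 + k_d·θ_c) = Y·Q·(S₀ − S)·θ_c, so V = 0.522 × 3030 × (907 − 7.17) × 18.8 / [2440 × (1 + 0.0899 × 18.8)] = 2.68×10^7 / 6564 = 4076 m³.
F/M = applied load / biomass = Q·S₀/(V·X) = 3030 × 907 / (4076 × 2440) = 0.2763 d⁻¹.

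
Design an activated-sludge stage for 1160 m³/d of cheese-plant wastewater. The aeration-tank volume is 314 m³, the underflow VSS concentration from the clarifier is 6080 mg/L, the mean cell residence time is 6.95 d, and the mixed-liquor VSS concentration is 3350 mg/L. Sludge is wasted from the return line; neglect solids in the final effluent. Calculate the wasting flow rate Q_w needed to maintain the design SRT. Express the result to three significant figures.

Q_w ≈ 24.9 m³/d

Q_w = (V·X)/(θ_c X_r) = 314.0 × 3350 / (6.95 × 6080) = 24.89 m³/d.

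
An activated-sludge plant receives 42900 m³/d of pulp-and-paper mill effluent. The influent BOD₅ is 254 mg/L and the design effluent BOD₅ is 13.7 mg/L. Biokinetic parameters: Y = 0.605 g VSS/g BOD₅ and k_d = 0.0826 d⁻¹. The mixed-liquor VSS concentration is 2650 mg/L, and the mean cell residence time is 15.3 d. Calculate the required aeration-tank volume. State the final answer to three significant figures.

V ≈ 15900 m³

From the SRT design equation V = Y Q (S₀−S) θ_c / [X (1 + k_d θ_c)] = 0.605 × 42900 × (254 − 13.7) × 15.3 / [2650 × (1 + 0.0826 × 15.3)] = 9.54×10^7 / 5999 = 15907 m³.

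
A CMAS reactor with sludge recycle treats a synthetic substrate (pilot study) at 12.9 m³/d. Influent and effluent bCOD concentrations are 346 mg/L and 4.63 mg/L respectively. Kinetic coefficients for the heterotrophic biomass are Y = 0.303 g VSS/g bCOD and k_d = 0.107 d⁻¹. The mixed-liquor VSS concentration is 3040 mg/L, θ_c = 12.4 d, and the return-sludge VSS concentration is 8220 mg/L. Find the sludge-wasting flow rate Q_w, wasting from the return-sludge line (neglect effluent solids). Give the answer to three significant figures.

Q_w ≈ 0.0698 m³/d

Steady-state biomass mass balance: V·X·(1 + k_d·θ_c) = Y·Q·(S₀ − S)·θ_c, so V = 0.303 × 12.9 × (346 − 4.63) × 12.4 / [3040 × (1 + 0.107 × 12.4)] = 1.65×10^4 / 7073 = 2.339 m³.
Wasting from the return line (neglecting effluent solids): Q_w = V·X / (θ_c·X_r) = 2.339 × 3040 / (12.4 × 8220) = 0.06976 m³/d.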